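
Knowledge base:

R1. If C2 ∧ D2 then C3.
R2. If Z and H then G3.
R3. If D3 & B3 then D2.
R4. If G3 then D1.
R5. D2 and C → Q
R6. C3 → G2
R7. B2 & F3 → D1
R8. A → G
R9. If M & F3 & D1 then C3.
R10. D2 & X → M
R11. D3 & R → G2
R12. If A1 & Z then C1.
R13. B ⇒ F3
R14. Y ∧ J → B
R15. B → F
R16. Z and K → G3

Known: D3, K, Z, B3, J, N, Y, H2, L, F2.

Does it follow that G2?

Forward chaining from the given facts derives: D2, B, F, G3, D1, F3.
Rules concluding G2: R6 needs C3; R11 needs R — none of these are established.

No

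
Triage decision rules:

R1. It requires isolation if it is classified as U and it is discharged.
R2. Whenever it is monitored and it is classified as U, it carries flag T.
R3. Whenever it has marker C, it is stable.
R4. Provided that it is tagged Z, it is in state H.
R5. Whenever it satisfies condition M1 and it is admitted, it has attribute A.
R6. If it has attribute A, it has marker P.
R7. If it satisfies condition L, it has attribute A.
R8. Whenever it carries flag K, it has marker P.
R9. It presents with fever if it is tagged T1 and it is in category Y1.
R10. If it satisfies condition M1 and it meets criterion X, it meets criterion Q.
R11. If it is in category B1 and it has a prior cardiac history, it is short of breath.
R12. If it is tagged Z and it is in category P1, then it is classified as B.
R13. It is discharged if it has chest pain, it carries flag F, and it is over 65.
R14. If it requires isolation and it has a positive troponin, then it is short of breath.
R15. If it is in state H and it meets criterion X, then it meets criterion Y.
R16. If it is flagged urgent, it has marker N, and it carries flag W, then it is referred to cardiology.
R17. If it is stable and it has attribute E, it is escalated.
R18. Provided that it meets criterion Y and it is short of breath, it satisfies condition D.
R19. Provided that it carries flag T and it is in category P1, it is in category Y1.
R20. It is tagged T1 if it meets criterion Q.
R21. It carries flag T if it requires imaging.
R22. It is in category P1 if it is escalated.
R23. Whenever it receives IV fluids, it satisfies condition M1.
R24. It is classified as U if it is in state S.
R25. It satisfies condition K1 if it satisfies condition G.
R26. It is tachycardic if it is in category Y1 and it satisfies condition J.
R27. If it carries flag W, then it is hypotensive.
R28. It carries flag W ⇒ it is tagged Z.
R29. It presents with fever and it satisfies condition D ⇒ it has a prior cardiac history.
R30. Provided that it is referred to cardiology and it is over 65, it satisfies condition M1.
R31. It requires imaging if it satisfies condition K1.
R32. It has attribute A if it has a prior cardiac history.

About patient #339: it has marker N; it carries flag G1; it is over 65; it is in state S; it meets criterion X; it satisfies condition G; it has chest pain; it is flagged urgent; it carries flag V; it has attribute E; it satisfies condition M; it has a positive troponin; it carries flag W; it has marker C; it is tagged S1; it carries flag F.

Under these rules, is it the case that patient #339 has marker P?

Yes

By R3 (it has marker C): it is stable.
By R13 (it has chest pain, it carries flag F, it is over 65): it is discharged.
By R16 (it is flagged urgent, it has marker N, it carries flag W): it is referred to cardiology.
By R17 (it is stable, it has attribute E): it is escalated.
By R22 (it is escalated): it is in category P1.
By R24 (it is in state S): it is classified as U.
By R25 (it satisfies condition G): it satisfies condition K1.
By R28 (it carries flag W): it is tagged Z.
By R30 (it is referred to cardiology, it is over 65): it satisfies condition M1.
By R31 (it satisfies condition K1): it requires imaging.
By R1 (it is classified as U, it is discharged): it requires isolation.
By R4 (it is tagged Z): it is in state H.
By R10 (it satisfies condition M1, it meets criterion X): it meets criterion Q.
By R14 (it requires isolation, it has a positive troponin): it is short of breath.
By R15 (it is in state H, it meets criterion X): it meets criterion Y.
By R18 (it meets criterion Y, it is short of breath): it satisfies condition D.
By R20 (it meets criterion Q): it is tagged T1.
By R21 (it requires imaging): it carries flag T.
By R19 (it carries flag T, it is in category P1): it is in category Y1.
By R9 (it is tagged T1, it is in category Y1): it presents with fever.
By R29 (it presents with fever, it satisfies condition D): it has a prior cardiac history.
By R32 (it has a prior cardiac history): it has attribute A.
By R6 (it has attribute A): it has marker P.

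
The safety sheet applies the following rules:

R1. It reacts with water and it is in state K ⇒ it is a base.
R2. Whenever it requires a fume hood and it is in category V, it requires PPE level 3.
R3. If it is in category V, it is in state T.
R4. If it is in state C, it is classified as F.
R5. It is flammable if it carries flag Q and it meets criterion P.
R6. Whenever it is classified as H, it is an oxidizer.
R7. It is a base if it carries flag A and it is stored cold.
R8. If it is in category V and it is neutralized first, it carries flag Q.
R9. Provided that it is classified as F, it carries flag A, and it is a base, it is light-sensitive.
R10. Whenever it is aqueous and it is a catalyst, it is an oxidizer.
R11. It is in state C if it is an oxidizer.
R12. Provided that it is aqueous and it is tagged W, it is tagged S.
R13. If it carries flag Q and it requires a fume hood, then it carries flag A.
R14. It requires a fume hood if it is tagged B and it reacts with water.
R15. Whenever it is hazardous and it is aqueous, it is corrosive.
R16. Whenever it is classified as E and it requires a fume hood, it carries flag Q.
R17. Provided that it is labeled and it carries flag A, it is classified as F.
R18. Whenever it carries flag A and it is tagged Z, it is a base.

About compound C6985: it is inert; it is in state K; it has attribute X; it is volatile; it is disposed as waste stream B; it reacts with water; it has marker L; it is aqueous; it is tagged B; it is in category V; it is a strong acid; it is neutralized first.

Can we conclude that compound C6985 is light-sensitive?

Forward chaining from the given facts derives: is a base, is in state T, carries flag Q, requires a fume hood, requires PPE level 3, carries flag A.
The only rule concluding "it is light-sensitive" is R9, which needs "it is classified as F"; that is never established.

No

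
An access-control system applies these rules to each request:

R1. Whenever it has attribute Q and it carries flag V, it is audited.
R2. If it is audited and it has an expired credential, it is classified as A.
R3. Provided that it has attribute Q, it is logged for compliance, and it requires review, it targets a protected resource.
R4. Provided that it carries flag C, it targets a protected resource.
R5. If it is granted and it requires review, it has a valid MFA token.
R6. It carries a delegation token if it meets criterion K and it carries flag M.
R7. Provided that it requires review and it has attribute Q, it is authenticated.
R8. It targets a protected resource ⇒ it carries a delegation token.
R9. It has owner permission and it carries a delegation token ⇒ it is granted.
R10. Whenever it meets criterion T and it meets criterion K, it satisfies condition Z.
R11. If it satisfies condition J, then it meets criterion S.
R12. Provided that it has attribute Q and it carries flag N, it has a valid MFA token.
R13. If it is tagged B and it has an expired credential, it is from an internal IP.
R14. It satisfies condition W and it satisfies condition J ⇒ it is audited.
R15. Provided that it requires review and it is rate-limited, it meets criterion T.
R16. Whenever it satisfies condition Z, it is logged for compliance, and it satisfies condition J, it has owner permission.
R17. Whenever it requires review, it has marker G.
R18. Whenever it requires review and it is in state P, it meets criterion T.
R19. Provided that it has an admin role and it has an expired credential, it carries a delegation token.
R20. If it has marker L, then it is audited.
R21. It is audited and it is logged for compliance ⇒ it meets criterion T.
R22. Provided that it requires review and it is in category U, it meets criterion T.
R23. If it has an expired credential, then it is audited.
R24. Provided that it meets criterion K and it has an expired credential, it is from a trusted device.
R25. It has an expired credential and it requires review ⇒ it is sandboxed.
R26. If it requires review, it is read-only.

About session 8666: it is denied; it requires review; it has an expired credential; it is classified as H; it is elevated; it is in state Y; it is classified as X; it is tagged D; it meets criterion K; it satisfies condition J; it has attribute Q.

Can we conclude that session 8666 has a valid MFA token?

Forward chaining from the given facts derives: is authenticated, meets criterion S, has marker G, is audited, is from a trusted device, is sandboxed, is read-only, is classified as A.
Rules concluding "it has a valid MFA token": R5 needs "it is granted"; R12 needs "it carries flag N" — none of these are established.

No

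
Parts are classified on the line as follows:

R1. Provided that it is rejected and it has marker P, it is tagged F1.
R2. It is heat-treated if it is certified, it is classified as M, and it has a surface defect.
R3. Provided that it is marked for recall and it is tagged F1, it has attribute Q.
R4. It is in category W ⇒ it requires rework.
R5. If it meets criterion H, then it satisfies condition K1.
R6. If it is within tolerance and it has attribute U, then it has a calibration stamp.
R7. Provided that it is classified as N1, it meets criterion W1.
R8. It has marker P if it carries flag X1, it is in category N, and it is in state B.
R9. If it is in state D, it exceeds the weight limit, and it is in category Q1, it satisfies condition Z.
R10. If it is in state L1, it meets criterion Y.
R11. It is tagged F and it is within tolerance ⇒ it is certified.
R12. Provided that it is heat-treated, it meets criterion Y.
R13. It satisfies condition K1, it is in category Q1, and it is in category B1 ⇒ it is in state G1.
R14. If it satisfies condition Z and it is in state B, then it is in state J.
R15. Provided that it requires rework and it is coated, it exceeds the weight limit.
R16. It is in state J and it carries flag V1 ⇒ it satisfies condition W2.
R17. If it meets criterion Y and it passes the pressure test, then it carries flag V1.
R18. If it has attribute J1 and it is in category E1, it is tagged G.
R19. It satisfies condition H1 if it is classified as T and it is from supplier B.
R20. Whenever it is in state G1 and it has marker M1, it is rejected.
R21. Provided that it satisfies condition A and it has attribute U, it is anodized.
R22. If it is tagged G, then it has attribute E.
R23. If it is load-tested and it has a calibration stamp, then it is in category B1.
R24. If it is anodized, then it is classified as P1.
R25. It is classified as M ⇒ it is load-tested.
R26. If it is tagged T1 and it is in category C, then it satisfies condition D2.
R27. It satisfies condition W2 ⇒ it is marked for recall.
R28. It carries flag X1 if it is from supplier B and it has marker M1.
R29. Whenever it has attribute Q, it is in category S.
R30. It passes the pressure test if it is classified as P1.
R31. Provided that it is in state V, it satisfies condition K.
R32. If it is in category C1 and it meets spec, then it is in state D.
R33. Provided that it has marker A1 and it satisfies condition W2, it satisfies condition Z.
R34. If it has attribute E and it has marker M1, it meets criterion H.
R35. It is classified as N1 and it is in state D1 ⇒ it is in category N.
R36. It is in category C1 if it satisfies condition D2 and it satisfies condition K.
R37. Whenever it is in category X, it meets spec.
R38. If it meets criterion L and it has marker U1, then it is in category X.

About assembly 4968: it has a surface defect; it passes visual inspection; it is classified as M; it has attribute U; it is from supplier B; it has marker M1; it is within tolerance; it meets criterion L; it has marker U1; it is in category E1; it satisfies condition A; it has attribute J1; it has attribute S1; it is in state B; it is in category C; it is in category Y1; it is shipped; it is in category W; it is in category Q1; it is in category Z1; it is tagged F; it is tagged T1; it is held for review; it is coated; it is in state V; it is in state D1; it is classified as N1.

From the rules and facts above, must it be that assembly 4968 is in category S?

Yes

By R4 (it is in category W): it requires rework.
By R6 (it is within tolerance, it has attribute U): it has a calibration stamp.
By R11 (it is tagged F, it is within tolerance): it is certified.
By R15 (it requires rework, it is coated): it exceeds the weight limit.
By R18 (it has attribute J1, it is in category E1): it is tagged G.
By R21 (it satisfies condition A, it has attribute U): it is anodized.
By R22 (it is tagged G): it has attribute E.
By R24 (it is anodized): it is classified as P1.
By R25 (it is classified as M): it is load-tested.
By R26 (it is tagged T1, it is in category C): it satisfies condition D2.
By R28 (it is from supplier B, it has marker M1): it carries flag X1.
By R30 (it is classified as P1): it passes the pressure test.
By R31 (it is in state V): it satisfies condition K.
By R34 (it has attribute E, it has marker M1): it meets criterion H.
By R35 (it is classified as N1, it is in state D1): it is in category N.
By R36 (it satisfies condition D2, it satisfies condition K): it is in category C1.
By R38 (it meets criterion L, it has marker U1): it is in category X.
By R2 (it is certified, it is classified as M, it has a surface defect): it is heat-treated.
By R5 (it meets criterion H): it satisfies condition K1.
By R8 (it carries flag X1, it is in category N, it is in state B): it has marker P.
By R12 (it is heat-treated): it meets criterion Y.
By R17 (it meets criterion Y, it passes the pressure test): it carries flag V1.
By R23 (it is load-tested, it has a calibration stamp): it is in category B1.
By R37 (it is in category X): it meets spec.
By R13 (it satisfies condition K1, it is in category Q1, it is in category B1): it is in state G1.
By R20 (it is in state G1, it has marker M1): it is rejected.
By R32 (it is in category C1, it meets spec): it is in state D.
By R1 (it is rejected, it has marker P): it is tagged F1.
By R9 (it is in state D, it exceeds the weight limit, it is in category Q1): it satisfies condition Z.
By R14 (it satisfies condition Z, it is in state B): it is in state J.
By R16 (it is in state J, it carries flag V1): it satisfies condition W2.
By R27 (it satisfies condition W2): it is marked for recall.
By R3 (it is marked for recall, it is tagged F1): it has attribute Q.
By R29 (it has attribute Q): it is in category S.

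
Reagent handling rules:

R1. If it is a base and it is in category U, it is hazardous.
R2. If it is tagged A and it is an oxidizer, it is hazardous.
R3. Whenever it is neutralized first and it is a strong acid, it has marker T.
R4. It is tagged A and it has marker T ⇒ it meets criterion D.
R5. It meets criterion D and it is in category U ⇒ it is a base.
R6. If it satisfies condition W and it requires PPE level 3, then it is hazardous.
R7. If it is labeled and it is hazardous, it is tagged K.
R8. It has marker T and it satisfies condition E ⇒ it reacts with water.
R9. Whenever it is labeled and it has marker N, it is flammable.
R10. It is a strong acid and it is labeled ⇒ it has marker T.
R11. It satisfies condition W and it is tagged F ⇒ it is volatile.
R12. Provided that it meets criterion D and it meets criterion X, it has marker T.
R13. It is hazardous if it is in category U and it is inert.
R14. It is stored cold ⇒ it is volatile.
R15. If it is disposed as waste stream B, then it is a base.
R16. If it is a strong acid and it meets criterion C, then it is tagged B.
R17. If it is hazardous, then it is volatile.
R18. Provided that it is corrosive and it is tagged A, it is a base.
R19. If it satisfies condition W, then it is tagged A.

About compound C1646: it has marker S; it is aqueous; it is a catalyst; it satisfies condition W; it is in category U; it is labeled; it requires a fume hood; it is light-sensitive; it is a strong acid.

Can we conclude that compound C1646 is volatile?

Yes

By R10 (it is a strong acid, it is labeled): it has marker T.
By R19 (it satisfies condition W): it is tagged A.
By R4 (it is tagged A, it has marker T): it meets criterion D.
By R5 (it meets criterion D, it is in category U): it is a base.
By R1 (it is a base, it is in category U): it is hazardous.
By R17 (it is hazardous): it is volatile.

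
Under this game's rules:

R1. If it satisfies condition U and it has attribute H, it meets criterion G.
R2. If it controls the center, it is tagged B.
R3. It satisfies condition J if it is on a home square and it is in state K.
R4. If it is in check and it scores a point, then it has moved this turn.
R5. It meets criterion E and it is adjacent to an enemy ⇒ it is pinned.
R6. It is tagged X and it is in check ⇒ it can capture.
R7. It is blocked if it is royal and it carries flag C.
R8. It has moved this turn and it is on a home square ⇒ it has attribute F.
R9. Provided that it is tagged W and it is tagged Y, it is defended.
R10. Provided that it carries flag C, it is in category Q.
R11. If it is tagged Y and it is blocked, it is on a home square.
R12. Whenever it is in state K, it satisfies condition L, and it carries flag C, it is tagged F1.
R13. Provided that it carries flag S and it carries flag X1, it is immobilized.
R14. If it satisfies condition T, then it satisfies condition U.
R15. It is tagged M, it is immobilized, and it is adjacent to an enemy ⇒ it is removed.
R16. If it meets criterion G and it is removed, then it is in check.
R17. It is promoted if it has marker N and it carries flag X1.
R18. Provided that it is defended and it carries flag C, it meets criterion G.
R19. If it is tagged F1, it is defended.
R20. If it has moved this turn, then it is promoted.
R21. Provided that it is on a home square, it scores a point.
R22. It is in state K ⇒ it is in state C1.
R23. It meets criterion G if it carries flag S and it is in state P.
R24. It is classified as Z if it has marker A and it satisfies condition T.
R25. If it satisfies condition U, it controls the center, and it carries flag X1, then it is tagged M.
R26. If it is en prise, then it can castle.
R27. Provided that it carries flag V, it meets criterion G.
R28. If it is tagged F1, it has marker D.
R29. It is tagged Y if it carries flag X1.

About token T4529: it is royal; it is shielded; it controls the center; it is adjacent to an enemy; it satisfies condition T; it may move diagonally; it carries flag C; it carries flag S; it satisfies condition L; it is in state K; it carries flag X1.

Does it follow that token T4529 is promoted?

Yes

By R7 (it is royal, it carries flag C): it is blocked.
By R12 (it is in state K, it satisfies condition L, it carries flag C): it is tagged F1.
By R13 (it carries flag S, it carries flag X1): it is immobilized.
By R14 (it satisfies condition T): it satisfies condition U.
By R19 (it is tagged F1): it is defended.
By R25 (it satisfies condition U, it controls the center, it carries flag X1): it is tagged M.
By R29 (it carries flag X1): it is tagged Y.
By R11 (it is tagged Y, it is blocked): it is on a home square.
By R15 (it is tagged M, it is immobilized, it is adjacent to an enemy): it is removed.
By R18 (it is defended, it carries flag C): it meets criterion G.
By R21 (it is on a home square): it scores a point.
By R16 (it meets criterion G, it is removed): it is in check.
By R4 (it is in check, it scores a point): it has moved this turn.
By R20 (it has moved this turn): it is promoted.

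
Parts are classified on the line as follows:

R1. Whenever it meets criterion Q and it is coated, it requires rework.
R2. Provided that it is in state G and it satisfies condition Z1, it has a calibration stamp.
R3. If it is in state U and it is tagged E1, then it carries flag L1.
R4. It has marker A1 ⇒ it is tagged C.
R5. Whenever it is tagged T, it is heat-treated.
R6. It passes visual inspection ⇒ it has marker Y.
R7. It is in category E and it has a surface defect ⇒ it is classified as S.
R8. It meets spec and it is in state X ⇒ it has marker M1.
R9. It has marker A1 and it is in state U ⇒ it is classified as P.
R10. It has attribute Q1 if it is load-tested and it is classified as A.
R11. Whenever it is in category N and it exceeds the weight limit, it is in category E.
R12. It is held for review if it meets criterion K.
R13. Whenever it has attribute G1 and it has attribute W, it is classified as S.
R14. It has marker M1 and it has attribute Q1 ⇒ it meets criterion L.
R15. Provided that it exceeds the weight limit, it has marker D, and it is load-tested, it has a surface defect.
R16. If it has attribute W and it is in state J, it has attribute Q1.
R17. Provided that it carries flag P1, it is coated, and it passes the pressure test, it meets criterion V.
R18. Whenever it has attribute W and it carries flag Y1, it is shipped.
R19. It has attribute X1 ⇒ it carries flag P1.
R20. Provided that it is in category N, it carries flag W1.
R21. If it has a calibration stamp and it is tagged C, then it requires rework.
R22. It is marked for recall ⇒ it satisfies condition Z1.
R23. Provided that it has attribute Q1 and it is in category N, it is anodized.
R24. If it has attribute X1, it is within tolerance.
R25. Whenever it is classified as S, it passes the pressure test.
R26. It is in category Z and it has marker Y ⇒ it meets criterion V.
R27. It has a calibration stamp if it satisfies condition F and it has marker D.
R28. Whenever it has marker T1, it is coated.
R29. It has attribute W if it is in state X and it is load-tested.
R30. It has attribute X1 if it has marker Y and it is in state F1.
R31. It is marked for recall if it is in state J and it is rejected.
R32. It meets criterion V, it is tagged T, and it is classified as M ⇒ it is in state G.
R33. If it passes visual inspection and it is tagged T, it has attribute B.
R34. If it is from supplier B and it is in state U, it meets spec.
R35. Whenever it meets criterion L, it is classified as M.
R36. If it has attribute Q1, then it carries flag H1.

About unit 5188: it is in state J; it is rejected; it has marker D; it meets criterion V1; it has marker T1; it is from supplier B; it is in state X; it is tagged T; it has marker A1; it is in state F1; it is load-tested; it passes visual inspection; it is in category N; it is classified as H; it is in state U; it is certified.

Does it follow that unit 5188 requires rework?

Forward chaining from the given facts derives: is tagged C, is heat-treated, has marker Y, is classified as P, carries flag W1, is coated, has attribute W, has attribute X1, is marked for recall, has attribute B, meets spec, has marker M1, has attribute Q1, carries flag P1, satisfies condition Z1, is anodized, is within tolerance, carries flag H1, meets criterion L, is classified as M.
Rules concluding "it requires rework": R1 needs "it meets criterion Q"; R21 needs "it has a calibration stamp" — none of these are established.

No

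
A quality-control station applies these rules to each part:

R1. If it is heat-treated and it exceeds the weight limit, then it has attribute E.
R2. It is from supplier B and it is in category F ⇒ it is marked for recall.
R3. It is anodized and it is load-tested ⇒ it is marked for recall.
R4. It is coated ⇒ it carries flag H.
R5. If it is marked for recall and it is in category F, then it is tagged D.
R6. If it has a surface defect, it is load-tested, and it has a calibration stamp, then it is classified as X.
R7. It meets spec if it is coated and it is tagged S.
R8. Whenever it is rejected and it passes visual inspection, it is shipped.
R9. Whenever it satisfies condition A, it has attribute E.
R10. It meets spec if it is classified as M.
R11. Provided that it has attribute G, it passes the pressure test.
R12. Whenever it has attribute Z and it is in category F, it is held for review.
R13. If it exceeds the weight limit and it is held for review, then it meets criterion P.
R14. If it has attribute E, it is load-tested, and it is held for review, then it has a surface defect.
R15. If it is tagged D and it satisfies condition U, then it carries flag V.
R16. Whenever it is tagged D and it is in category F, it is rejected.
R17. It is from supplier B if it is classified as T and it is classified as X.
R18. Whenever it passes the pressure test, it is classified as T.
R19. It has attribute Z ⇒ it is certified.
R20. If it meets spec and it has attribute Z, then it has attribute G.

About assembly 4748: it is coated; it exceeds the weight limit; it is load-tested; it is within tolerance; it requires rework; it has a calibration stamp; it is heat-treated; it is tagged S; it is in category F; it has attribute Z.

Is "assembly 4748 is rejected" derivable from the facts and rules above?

By R1 (it is heat-treated, it exceeds the weight limit): it has attribute E.
By R7 (it is coated, it is tagged S): it meets spec.
By R12 (it has attribute Z, it is in category F): it is held for review.
By R14 (it has attribute E, it is load-tested, it is held for review): it has a surface defect.
By R20 (it meets spec, it has attribute Z): it has attribute G.
By R6 (it has a surface defect, it is load-tested, it has a calibration stamp): it is classified as X.
By R11 (it has attribute G): it passes the pressure test.
By R18 (it passes the pressure test): it is classified as T.
By R17 (it is classified as T, it is classified as X): it is from supplier B.
By R2 (it is from supplier B, it is in category F): it is marked for recall.
By R5 (it is marked for recall, it is in category F): it is tagged D.
By R16 (it is tagged D, it is in category F): it is rejected.

Yes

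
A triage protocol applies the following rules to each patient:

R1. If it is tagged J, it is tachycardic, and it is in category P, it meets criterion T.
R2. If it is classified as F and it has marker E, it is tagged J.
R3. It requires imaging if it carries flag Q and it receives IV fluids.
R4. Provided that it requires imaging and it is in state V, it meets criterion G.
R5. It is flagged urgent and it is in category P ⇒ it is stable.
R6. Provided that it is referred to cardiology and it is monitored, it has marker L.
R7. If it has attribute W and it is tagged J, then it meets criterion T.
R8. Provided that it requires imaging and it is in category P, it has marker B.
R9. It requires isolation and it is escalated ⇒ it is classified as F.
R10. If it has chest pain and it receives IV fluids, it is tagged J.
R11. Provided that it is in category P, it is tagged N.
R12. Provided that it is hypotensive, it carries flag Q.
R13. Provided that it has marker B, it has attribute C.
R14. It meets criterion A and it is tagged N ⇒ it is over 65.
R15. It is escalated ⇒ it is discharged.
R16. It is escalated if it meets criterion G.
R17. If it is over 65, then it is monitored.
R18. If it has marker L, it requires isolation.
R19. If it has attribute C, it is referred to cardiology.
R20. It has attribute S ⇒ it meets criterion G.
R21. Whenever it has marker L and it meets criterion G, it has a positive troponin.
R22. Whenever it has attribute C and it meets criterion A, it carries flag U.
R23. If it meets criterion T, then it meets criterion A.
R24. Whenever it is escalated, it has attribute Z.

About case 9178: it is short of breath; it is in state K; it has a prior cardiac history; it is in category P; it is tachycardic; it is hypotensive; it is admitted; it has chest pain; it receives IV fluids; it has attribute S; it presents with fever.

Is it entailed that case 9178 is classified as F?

Yes

By R10 (it has chest pain, it receives IV fluids): it is tagged J.
By R11 (it is in category P): it is tagged N.
By R12 (it is hypotensive): it carries flag Q.
By R20 (it has attribute S): it meets criterion G.
By R1 (it is tagged J, it is tachycardic, it is in category P): it meets criterion T.
By R3 (it carries flag Q, it receives IV fluids): it requires imaging.
By R8 (it requires imaging, it is in category P): it has marker B.
By R13 (it has marker B): it has attribute C.
By R16 (it meets criterion G): it is escalated.
By R19 (it has attribute C): it is referred to cardiology.
By R23 (it meets criterion T): it meets criterion A.
By R14 (it meets criterion A, it is tagged N): it is over 65.
By R17 (it is over 65): it is monitored.
By R6 (it is referred to cardiology, it is monitored): it has marker L.
By R18 (it has marker L): it requires isolation.
By R9 (it requires isolation, it is escalated): it is classified as F.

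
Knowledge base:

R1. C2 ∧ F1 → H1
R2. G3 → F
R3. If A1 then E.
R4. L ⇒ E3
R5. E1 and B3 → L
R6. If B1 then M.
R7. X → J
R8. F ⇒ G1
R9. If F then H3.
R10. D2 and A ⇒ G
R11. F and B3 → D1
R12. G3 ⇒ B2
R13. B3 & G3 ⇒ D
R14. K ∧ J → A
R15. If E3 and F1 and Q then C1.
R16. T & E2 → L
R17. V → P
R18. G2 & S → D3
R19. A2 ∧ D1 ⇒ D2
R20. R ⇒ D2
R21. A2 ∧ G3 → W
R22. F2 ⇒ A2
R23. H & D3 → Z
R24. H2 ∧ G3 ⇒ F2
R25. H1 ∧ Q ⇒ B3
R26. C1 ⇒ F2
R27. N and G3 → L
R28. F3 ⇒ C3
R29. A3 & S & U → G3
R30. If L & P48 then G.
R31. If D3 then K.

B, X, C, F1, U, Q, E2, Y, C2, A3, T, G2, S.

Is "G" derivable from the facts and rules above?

Yes

H1  (by R1: C2, F1)
J  (by R7: X)
L  (by R16: T, E2)
D3  (by R18: G2, S)
B3  (by R25: H1, Q)
G3  (by R29: A3, S, U)
K  (by R31: D3)
F  (by R2: G3)
E3  (by R4: L)
D1  (by R11: F, B3)
A  (by R14: K, J)
C1  (by R15: E3, F1, Q)
F2  (by R26: C1)
A2  (by R22: F2)
D2  (by R19: A2, D1)
G  (by R10: D2, A)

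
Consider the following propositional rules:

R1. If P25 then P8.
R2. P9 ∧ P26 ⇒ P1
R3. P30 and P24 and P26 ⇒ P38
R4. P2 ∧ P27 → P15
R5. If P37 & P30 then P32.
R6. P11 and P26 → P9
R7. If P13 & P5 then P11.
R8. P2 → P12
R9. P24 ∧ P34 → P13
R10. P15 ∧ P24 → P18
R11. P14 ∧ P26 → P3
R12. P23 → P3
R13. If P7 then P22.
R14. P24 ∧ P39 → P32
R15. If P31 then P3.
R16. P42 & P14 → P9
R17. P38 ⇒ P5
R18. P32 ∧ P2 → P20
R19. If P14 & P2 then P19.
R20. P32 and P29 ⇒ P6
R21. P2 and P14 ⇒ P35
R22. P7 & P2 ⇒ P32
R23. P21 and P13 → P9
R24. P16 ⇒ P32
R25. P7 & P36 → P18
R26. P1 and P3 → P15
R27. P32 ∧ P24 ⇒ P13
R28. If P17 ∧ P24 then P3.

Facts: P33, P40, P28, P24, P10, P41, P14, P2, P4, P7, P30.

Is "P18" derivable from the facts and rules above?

Forward chaining from the given facts derives: P12, P22, P19, P35, P32, P13, P20.
Rules concluding P18: R10 needs P15; R25 needs P36 — none of these are established.

No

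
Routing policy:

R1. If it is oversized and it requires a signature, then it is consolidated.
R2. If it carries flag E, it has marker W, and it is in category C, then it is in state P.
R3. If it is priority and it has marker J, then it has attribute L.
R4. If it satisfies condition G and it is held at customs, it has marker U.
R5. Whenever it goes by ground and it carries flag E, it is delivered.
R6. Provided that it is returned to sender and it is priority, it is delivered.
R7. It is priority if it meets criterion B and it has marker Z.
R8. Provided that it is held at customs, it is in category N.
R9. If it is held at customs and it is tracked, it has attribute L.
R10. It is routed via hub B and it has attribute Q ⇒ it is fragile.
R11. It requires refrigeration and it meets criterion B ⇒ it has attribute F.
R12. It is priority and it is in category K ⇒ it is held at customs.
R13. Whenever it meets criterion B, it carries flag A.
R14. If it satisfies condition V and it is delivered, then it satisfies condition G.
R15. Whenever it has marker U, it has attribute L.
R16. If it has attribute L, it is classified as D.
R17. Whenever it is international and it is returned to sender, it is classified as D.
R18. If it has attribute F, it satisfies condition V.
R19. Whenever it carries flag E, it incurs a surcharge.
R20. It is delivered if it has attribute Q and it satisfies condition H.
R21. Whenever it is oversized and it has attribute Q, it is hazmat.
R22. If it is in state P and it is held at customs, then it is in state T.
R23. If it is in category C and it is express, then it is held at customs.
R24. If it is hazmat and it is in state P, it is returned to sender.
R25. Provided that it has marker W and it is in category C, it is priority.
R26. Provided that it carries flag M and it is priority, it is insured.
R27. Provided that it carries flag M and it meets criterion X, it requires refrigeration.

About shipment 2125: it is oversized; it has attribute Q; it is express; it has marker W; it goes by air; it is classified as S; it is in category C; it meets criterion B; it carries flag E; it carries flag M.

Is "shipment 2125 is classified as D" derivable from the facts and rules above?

Forward chaining from the given facts derives: is in state P, carries flag A, incurs a surcharge, is hazmat, is held at customs, is returned to sender, is priority, is insured, is delivered, is in category N, is in state T.
Rules concluding "it is classified as D": R16 needs "it has attribute L"; R17 needs "it is international" — none of these are established.

No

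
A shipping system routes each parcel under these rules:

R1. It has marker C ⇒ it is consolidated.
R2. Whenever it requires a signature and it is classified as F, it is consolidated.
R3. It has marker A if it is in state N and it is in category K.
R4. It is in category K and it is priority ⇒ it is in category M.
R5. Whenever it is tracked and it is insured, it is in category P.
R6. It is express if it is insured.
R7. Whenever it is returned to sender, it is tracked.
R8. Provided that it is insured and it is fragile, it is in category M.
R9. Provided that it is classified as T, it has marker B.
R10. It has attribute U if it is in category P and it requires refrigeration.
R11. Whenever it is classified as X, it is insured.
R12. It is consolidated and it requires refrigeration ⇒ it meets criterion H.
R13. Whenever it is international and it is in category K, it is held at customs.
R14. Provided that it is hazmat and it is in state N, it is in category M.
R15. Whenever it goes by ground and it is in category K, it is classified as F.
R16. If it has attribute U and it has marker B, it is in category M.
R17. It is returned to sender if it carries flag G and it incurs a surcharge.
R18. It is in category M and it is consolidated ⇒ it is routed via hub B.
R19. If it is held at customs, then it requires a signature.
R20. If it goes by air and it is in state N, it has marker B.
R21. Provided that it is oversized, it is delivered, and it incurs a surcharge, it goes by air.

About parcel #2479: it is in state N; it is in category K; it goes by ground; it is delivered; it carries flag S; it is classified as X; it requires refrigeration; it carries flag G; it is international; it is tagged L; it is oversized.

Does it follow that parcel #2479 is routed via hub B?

Forward chaining from the given facts derives: has marker A, is insured, is held at customs, is classified as F, requires a signature, is consolidated, is express, meets criterion H.
The only rule concluding "it is routed via hub B" is R18, which needs "it is in category M"; that is never established.

No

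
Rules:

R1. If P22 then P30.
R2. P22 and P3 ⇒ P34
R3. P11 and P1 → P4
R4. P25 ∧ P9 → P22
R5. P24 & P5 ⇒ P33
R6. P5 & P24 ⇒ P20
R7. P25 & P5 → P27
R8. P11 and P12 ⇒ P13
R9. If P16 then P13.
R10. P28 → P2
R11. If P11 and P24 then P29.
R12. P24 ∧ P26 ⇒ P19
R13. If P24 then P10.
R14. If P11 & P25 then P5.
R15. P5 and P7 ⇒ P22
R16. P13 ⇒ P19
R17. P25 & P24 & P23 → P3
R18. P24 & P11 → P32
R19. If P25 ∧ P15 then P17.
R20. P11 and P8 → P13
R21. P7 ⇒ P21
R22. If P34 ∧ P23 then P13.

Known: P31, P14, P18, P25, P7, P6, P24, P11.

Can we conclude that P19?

Forward chaining from the given facts derives: P29, P10, P5, P22, P32, P21, P30, P33, P20, P27.
Rules concluding P19: R12 needs P26; R16 needs P13 — none of these are established.

No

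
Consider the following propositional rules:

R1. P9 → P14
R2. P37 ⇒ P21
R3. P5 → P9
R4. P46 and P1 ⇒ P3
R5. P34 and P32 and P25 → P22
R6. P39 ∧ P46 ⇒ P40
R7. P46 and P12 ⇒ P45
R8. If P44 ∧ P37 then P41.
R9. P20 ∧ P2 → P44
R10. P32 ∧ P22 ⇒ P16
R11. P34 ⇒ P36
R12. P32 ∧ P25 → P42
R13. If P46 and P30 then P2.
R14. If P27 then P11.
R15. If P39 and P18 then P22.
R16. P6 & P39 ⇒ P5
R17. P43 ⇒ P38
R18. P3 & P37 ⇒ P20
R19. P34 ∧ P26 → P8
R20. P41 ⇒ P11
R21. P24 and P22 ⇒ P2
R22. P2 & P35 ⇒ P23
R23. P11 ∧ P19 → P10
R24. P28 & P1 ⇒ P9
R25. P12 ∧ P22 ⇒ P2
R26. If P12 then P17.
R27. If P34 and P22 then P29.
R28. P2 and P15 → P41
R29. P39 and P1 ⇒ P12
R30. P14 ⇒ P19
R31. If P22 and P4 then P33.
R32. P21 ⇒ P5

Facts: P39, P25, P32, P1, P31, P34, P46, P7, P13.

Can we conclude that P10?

Forward chaining from the given facts derives: P3, P22, P40, P16, P36, P42, P29, P12, P45, P2, P17.
The only rule concluding P10 is R23, which needs P11; that is never established.

No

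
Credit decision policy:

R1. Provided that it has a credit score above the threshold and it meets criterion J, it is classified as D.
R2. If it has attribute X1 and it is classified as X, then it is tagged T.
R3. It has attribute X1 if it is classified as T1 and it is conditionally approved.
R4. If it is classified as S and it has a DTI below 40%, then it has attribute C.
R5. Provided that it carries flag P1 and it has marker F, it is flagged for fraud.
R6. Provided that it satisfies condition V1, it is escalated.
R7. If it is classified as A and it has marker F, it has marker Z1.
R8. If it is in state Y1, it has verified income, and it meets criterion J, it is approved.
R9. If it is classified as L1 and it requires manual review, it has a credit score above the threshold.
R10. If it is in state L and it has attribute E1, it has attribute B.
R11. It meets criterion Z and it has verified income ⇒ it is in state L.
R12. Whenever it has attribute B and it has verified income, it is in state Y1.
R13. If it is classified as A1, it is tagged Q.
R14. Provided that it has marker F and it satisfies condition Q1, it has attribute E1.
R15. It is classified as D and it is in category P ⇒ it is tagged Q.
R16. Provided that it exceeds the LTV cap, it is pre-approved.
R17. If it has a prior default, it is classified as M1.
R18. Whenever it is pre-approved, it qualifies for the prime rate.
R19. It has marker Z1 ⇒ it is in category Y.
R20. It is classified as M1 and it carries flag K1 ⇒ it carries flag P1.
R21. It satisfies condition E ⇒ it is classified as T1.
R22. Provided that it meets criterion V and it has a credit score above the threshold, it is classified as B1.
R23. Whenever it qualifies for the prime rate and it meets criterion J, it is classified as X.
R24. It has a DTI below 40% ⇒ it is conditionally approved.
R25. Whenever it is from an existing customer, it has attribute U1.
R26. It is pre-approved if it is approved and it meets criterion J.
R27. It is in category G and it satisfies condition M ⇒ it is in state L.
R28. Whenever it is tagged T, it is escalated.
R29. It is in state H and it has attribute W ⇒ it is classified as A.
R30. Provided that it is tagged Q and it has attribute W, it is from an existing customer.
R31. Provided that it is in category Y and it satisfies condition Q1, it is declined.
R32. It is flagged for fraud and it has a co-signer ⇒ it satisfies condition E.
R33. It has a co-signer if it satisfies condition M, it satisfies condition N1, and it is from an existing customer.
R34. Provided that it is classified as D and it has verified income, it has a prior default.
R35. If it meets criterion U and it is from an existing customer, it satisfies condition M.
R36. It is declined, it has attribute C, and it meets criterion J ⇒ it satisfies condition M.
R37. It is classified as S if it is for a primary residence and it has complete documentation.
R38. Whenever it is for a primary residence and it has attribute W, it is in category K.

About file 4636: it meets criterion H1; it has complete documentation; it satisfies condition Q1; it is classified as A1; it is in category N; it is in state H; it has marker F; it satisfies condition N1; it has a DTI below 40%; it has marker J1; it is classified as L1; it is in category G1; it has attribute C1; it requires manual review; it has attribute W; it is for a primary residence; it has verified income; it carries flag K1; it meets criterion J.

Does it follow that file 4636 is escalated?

No

Forward chaining from the given facts derives: has a credit score above the threshold, is tagged Q, has attribute E1, is conditionally approved, is classified as A, is from an existing customer, is classified as S, is in category K, is classified as D, has attribute C, has marker Z1, is in category Y, has attribute U1, is declined, has a prior default, satisfies condition M, is classified as M1, carries flag P1, has a co-signer, is flagged for fraud, satisfies condition E, is classified as T1, has attribute X1.
Rules concluding "it is escalated": R6 needs "it satisfies condition V1"; R28 needs "it is tagged T" — none of these are established.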